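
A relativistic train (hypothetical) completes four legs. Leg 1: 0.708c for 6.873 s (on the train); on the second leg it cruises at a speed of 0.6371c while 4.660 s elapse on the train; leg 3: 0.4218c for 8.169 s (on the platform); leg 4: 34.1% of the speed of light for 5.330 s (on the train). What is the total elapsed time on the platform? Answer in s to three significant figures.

Δt = 29.6 s

Leg 1: γ = 1/√(1 − 0.708²) = 1/√0.4987 = 1.416; Δt_1 = 1.416 × 6.873 = 9.732 s.
Leg 2: γ = 1/√(1 − 0.6371²) = 1/√0.5941 = 1.297; Δt_2 = 1.297 × 4.660 = 6.046 s.
Leg 3: 8.169 s is already measured on the platform.
Leg 4: β = 0.341; γ = 1/√(1 − 0.341²) = 1/√0.8837 = 1.064; Δt_4 = 1.064 × 5.330 = 5.670 s.
Total: 9.732 + 6.046 + 8.169 + 5.670 s.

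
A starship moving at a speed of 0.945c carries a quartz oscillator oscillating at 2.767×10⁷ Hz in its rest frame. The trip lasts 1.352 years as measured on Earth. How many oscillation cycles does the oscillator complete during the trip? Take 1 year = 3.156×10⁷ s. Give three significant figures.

N = 3.86×10¹⁴

γ = 1/√(1 − 0.945²) = 1/√0.1070 = 3.057
The oscillator's own cycle count is N = f × τ where τ is the proper time on the ship. τ = Δt/γ = 1.352/3.057 = 0.4422 years = 1.396×10⁷ s.
N = 2.767×10⁷ × 1.396×10⁷ = 3.862×10¹⁴.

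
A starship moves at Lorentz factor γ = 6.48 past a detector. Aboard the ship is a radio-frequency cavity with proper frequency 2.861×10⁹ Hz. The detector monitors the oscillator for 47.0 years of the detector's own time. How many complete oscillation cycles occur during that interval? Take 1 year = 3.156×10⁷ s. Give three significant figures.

γ = 6.48
During 47.0 years of lab time, the oscillator's proper time advances by τ = Δt/γ = 47.0/6.480 = 7.253 years = 2.289×10⁸ s.
N = f × τ = 2.861×10⁹ × 2.289×10⁸ = 6.549×10¹⁷.

N = 6.55×10¹⁷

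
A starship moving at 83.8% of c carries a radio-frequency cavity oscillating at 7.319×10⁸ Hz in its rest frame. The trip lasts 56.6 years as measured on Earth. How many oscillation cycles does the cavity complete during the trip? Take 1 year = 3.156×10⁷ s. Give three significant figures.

β = 0.838; γ = 1/√(1 − 0.838²) = 1/√0.2978 = 1.833
The oscillator's own cycle count is N = f × τ where τ is the proper time on the ship. τ = Δt/γ = 56.6/1.833 = 30.88 years = 9.747×10⁸ s.
N = 7.319×10⁸ × 9.747×10⁸ = 7.134×10¹⁷.

N = 7.13×10¹⁷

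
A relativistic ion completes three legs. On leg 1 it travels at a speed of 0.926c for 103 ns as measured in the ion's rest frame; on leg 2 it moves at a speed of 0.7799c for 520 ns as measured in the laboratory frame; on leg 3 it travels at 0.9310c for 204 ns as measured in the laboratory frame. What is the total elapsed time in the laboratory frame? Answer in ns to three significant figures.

Δt = 997 ns

Leg 1: γ = 1/√(1 − 0.926²) = 1/√0.1425 = 2.649; Δt_1 = 2.649 × 103 = 272.8 ns.
Leg 2: 520 ns is already measured in the laboratory frame.
Leg 3: 204 ns is already measured in the laboratory frame.
Total: 272.8 + 520.0 + 204.0 ns.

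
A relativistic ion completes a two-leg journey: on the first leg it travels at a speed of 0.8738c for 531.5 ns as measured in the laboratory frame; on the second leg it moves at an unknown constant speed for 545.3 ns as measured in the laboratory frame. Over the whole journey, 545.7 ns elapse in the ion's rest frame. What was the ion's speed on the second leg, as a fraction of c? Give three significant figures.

β = 0.850

Leg 1: γ = 1/√(1 − 0.8738²) = 1/√0.2365 = 2.056; τ_1 = 531.5/2.056 = 258.5 ns.
Leg 2: speed unknown; τ_2 = 545.3/γ_2.
Total proper time: 258.5 + τ_2 = 545.7, so τ_2 = 545.7 − 258.5 = 287.2 ns.
γ_2 = 545.3/287.2 = 1.898; β = √(1 − 1/γ²) = √0.7225.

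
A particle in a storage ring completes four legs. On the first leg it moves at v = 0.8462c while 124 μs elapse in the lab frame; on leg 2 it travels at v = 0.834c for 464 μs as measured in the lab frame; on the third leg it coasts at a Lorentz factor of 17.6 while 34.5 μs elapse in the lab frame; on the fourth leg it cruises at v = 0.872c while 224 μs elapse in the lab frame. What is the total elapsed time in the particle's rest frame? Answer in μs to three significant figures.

Leg 1: γ = 1/√(1 − 0.8462²) = 1/√0.2839 = 1.877; τ_1 = 124/1.877 = 66.08 μs.
Leg 2: γ = 1/√(1 − 0.834²) = 1/√0.3044 = 1.812; τ_2 = 464/1.812 = 256.0 μs.
Leg 3: γ = 17.6; τ_3 = 34.5/17.60 = 1.960 μs.
Leg 4: γ = 1/√(1 − 0.872²) = 1/√0.2396 = 2.043; τ_4 = 224/2.043 = 109.6 μs.
Total: 66.08 + 256.0 + 1.960 + 109.6 μs.

τ = 434 μs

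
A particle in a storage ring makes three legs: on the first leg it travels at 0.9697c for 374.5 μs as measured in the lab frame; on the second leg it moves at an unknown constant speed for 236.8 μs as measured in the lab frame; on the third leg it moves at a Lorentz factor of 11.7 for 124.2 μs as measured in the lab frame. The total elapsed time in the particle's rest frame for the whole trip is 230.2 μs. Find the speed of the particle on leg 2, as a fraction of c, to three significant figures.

β = 0.841

Leg 1: γ = 1/√(1 − 0.9697²) = 1/√0.05968 = 4.093; τ_1 = 374.5/4.093 = 91.49 μs.
Leg 2: speed unknown; τ_2 = 236.8/γ_2.
Leg 3: γ = 11.7; τ_3 = 124.2/11.70 = 10.62 μs.
Total proper time: 91.49 + τ_2 + 10.62 = 230.2, so τ_2 = 230.2 − 102.1 = 128.1 μs.
γ_2 = 236.8/128.1 = 1.849; β = √(1 − 1/γ²) = √0.7074.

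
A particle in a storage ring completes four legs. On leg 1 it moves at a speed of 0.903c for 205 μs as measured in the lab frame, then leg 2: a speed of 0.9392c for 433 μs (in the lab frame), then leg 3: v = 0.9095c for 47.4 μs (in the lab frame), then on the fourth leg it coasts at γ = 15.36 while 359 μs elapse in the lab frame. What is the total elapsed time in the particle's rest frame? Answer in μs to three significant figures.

Leg 1: γ = 1/√(1 − 0.903²) = 1/√0.1846 = 2.328; τ_1 = 205/2.328 = 88.08 μs.
Leg 2: γ = 1/√(1 − 0.9392²) = 1/√0.1179 = 2.912; τ_2 = 433/2.912 = 148.7 μs.
Leg 3: γ = 1/√(1 − 0.9095²) = 1/√0.1728 = 2.406; τ_3 = 47.4/2.406 = 19.70 μs.
Leg 4: γ = 15.36; τ_4 = 359/15.36 = 23.37 μs.
Total: 88.08 + 148.7 + 19.70 + 23.37 μs.

τ = 280 μs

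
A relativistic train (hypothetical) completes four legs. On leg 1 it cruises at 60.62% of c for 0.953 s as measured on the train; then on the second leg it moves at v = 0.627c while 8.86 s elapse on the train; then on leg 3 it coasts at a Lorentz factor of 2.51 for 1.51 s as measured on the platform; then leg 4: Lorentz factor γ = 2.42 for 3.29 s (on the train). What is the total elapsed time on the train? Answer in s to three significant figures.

τ = 13.7 s

Leg 1: 0.953 s is already measured on the train.
Leg 2: 8.86 s is already measured on the train.
Leg 3: γ = 2.51; τ_3 = 1.51/2.510 = 0.6016 s.
Leg 4: 3.29 s is already measured on the train.
Total: 0.9530 + 8.860 + 0.6016 + 3.290 s.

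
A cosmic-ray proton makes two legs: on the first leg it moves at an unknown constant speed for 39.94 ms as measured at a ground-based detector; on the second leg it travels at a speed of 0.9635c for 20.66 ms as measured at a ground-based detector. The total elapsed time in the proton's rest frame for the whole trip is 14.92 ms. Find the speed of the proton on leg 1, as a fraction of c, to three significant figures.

β = 0.972

Leg 1: speed unknown; τ_1 = 39.94/γ_1.
Leg 2: γ = 1/√(1 − 0.9635²) = 1/√0.07167 = 3.735; τ_2 = 20.66/3.735 = 5.531 ms.
Total proper time: τ_1 + 5.531 = 14.92, so τ_1 = 14.92 − 5.531 = 9.389 ms.
γ_1 = 39.94/9.389 = 4.254; β = √(1 − 1/γ²) = √0.9447.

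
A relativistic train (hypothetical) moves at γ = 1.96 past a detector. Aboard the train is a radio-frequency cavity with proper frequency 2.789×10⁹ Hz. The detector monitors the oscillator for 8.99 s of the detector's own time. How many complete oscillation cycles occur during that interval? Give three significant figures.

N = 1.28×10¹⁰

γ = 1.96
During 8.99 s of lab time, the oscillator's proper time advances by τ = Δt/γ = 8.99/1.960 = 4.587 s = 4.587×10⁰ s.
N = f × τ = 2.789×10⁹ × 4.587×10⁰ = 1.279×10¹⁰.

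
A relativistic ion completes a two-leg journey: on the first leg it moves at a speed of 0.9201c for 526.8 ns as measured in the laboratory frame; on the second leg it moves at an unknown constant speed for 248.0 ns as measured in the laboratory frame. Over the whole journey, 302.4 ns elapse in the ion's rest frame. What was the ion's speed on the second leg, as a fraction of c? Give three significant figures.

β = 0.922

Leg 1: γ = 1/√(1 − 0.9201²) = 1/√0.1534 = 2.553; τ_1 = 526.8/2.553 = 206.3 ns.
Leg 2: speed unknown; τ_2 = 248.0/γ_2.
Total proper time: 206.3 + τ_2 = 302.4, so τ_2 = 302.4 − 206.3 = 96.06 ns.
γ_2 = 248.0/96.06 = 2.582; β = √(1 − 1/γ²) = √0.8500.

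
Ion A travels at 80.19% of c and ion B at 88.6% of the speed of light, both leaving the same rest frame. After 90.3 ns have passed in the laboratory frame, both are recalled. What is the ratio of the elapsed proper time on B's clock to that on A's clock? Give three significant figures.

A: β = 0.8019; γ = 1/√(1 − 0.8019²) = 1/√0.3570 = 1.674. B: β = 0.886; γ = 1/√(1 − 0.886²) = 1/√0.2150 = 2.157.
τ_A/τ_B = γ_B/γ_A = 2.157/1.674 = 1.288, so τ_B/τ_A = 0.7761.

τ_B/τ_A = 0.776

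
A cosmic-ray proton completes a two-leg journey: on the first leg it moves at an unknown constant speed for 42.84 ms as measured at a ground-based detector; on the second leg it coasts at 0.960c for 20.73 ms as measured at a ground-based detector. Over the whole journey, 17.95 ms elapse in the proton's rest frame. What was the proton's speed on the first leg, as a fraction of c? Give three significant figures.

Leg 1: speed unknown; τ_1 = 42.84/γ_1.
Leg 2: γ = 1/√(1 − 0.960²) = 25/7 ≈ 3.571; τ_2 = 20.73/3.571 = 5.804 ms.
Total proper time: τ_1 + 5.804 = 17.95, so τ_1 = 17.95 − 5.804 = 12.15 ms.
γ_1 = 42.84/12.15 = 3.527; β = √(1 − 1/γ²) = √0.9196.

β = 0.959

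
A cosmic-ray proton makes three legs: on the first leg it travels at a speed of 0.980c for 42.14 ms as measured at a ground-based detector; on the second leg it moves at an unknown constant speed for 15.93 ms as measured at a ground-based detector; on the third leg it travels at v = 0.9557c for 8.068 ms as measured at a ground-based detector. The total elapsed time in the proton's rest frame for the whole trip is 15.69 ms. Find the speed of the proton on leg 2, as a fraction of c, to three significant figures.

Leg 1: γ = 1/√(1 − 0.980²) = 1/√0.03960 = 5.025; τ_1 = 42.14/5.025 = 8.386 ms.
Leg 2: speed unknown; τ_2 = 15.93/γ_2.
Leg 3: γ = 1/√(1 − 0.9557²) = 1/√0.08664 = 3.397; τ_3 = 8.068/3.397 = 2.375 ms.
Total proper time: 8.386 + τ_2 + 2.375 = 15.69, so τ_2 = 15.69 − 10.76 = 4.929 ms.
γ_2 = 15.93/4.929 = 3.232; β = √(1 − 1/γ²) = √0.9042.

β = 0.951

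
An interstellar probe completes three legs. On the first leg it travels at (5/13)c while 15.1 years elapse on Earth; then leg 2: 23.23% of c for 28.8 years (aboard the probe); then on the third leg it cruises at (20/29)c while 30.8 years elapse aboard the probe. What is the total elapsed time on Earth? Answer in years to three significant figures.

Δt = 87.2 years

Leg 1: 15.1 years is already measured on Earth.
Leg 2: β = 0.2323; γ = 1/√(1 − 0.2323²) = 1/√0.9460 = 1.028; Δt_2 = 1.028 × 28.8 = 29.61 years.
Leg 3: γ = 1/√(1 − (20/29)²) = 29/21 ≈ 1.381; Δt_3 = 1.381 × 30.8 = 42.53 years.
Total: 15.10 + 29.61 + 42.53 years.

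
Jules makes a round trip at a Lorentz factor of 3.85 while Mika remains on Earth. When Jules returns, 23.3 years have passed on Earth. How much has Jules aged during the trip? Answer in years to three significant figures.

τ = 6.05 years

γ = 3.85
Jules's clock measures proper time along the trip: τ = Δt/γ = 23.3/3.850 years.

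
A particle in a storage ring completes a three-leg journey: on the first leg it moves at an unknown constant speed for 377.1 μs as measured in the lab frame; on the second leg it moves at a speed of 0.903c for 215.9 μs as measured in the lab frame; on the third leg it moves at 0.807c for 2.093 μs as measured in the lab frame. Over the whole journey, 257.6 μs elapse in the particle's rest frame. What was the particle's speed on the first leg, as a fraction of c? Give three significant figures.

Leg 1: speed unknown; τ_1 = 377.1/γ_1.
Leg 2: γ = 1/√(1 − 0.903²) = 1/√0.1846 = 2.328; τ_2 = 215.9/2.328 = 92.76 μs.
Leg 3: γ = 1/√(1 − 0.807²) = 1/√0.3488 = 1.693; τ_3 = 2.093/1.693 = 1.236 μs.
Total proper time: τ_1 + 92.76 + 1.236 = 257.6, so τ_1 = 257.6 − 94.00 = 163.6 μs.
γ_1 = 377.1/163.6 = 2.305; β = √(1 − 1/γ²) = √0.8118.

β = 0.901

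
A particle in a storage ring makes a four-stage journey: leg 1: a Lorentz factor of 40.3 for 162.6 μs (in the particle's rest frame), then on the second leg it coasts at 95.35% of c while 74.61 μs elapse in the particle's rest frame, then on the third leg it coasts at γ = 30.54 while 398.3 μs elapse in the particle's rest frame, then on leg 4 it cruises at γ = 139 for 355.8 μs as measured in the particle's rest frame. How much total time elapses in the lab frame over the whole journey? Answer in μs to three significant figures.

Leg 1: γ = 40.3; Δt_1 = 40.30 × 162.6 = 6553 μs.
Leg 2: β = 0.9535; γ = 1/√(1 − 0.9535²) = 1/√0.09084 = 3.318; Δt_2 = 3.318 × 74.61 = 247.6 μs.
Leg 3: γ = 30.54; Δt_3 = 30.54 × 398.3 = 1.216×10⁴ μs.
Leg 4: γ = 139; Δt_4 = 139.0 × 355.8 = 4.946×10⁴ μs.
Total: 6553 + 247.6 + 1.216×10⁴ + 4.946×10⁴ μs.

Δt = 6.84×10⁴ μs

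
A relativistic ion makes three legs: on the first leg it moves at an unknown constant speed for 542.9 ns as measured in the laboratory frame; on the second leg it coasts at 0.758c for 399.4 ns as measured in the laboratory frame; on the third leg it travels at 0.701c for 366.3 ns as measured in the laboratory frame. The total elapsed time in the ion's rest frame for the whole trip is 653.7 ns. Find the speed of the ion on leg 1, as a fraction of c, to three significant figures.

Leg 1: speed unknown; τ_1 = 542.9/γ_1.
Leg 2: γ = 1/√(1 − 0.758²) = 1/√0.4254 = 1.533; τ_2 = 399.4/1.533 = 260.5 ns.
Leg 3: γ = 1/√(1 − 0.701²) = 1/√0.5086 = 1.402; τ_3 = 366.3/1.402 = 261.2 ns.
Total proper time: τ_1 + 260.5 + 261.2 = 653.7, so τ_1 = 653.7 − 521.7 = 132.0 ns.
γ_1 = 542.9/132.0 = 4.114; β = √(1 − 1/γ²) = √0.9409.

β = 0.970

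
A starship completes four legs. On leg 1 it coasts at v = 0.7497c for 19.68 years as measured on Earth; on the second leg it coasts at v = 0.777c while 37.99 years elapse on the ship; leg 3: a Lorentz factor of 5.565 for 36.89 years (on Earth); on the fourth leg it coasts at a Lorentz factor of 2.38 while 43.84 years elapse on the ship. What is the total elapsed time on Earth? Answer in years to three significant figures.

Δt = 221 years

Leg 1: 19.68 years is already measured on Earth.
Leg 2: γ = 1/√(1 − 0.777²) = 1/√0.3963 = 1.589; Δt_2 = 1.589 × 37.99 = 60.35 years.
Leg 3: 36.89 years is already measured on Earth.
Leg 4: γ = 2.38; Δt_4 = 2.380 × 43.84 = 104.3 years.
Total: 19.68 + 60.35 + 36.89 + 104.3 years.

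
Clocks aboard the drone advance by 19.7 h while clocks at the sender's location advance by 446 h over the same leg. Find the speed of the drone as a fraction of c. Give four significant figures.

β = 0.9990

The proper time is measured aboard the drone (both events occur at the drone's location); Δt is measured at the sender's location. γ = Δt/τ = 446/19.7 = 22.64.
β = √(1 − 1/γ²) = √(1 − 0.001951) = √0.9980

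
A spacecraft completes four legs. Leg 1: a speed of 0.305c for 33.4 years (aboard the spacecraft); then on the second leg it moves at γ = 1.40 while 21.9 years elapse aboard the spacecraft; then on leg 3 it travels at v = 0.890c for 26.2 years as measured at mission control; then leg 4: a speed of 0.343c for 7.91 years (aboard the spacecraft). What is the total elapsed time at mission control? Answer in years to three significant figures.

Leg 1: γ = 1/√(1 − 0.305²) = 1/√0.9070 = 1.050; Δt_1 = 1.050 × 33.4 = 35.07 years.
Leg 2: γ = 1.40; Δt_2 = 1.400 × 21.9 = 30.66 years.
Leg 3: 26.2 years is already measured at mission control.
Leg 4: γ = 1/√(1 − 0.343²) = 1/√0.8824 = 1.065; Δt_4 = 1.065 × 7.91 = 8.421 years.
Total: 35.07 + 30.66 + 26.20 + 8.421 years.

Δt = 100 years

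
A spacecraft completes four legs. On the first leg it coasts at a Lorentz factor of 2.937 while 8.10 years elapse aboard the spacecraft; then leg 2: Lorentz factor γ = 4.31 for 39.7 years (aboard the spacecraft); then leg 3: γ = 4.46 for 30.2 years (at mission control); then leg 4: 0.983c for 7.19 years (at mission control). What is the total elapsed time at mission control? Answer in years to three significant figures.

Δt = 232 years

Leg 1: γ = 2.937; Δt_1 = 2.937 × 8.10 = 23.79 years.
Leg 2: γ = 4.31; Δt_2 = 4.310 × 39.7 = 171.1 years.
Leg 3: 30.2 years is already measured at mission control.
Leg 4: 7.19 years is already measured at mission control.
Total: 23.79 + 171.1 + 30.20 + 7.190 years.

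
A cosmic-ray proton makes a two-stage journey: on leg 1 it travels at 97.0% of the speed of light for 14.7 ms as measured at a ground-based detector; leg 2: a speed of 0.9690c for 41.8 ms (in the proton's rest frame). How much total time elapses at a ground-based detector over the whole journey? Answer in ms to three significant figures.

Leg 1: 14.7 ms is already measured at a ground-based detector.
Leg 2: γ = 1/√(1 − 0.9690²) = 1/√0.06104 = 4.048; Δt_2 = 4.048 × 41.8 = 169.2 ms.
Total: 14.70 + 169.2 ms.

Δt = 184 ms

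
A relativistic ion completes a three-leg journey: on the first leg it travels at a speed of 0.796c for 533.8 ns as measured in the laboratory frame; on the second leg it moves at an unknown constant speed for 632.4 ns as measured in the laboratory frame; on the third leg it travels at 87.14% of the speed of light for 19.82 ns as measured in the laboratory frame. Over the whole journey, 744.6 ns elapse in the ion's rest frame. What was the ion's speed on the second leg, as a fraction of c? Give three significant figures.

β = 0.759

Leg 1: γ = 1/√(1 − 0.796²) = 1/√0.3664 = 1.652; τ_1 = 533.8/1.652 = 323.1 ns.
Leg 2: speed unknown; τ_2 = 632.4/γ_2.
Leg 3: β = 0.8714; γ = 1/√(1 − 0.8714²) = 1/√0.2407 = 2.038; τ_3 = 19.82/2.038 = 9.723 ns.
Total proper time: 323.1 + τ_2 + 9.723 = 744.6, so τ_2 = 744.6 − 332.8 = 411.8 ns.
γ_2 = 632.4/411.8 = 1.536; β = √(1 − 1/γ²) = √0.5760.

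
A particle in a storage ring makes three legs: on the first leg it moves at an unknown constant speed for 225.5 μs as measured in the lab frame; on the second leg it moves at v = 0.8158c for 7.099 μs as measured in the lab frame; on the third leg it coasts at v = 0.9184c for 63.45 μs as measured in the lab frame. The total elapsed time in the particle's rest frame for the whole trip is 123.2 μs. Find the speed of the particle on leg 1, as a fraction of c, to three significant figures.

β = 0.909

Leg 1: speed unknown; τ_1 = 225.5/γ_1.
Leg 2: γ = 1/√(1 − 0.8158²) = 1/√0.3345 = 1.729; τ_2 = 7.099/1.729 = 4.106 μs.
Leg 3: γ = 1/√(1 − 0.9184²) = 1/√0.1565 = 2.527; τ_3 = 63.45/2.527 = 25.10 μs.
Total proper time: τ_1 + 4.106 + 25.10 = 123.2, so τ_1 = 123.2 − 29.21 = 93.99 μs.
γ_1 = 225.5/93.99 = 2.399; β = √(1 − 1/γ²) = √0.8263.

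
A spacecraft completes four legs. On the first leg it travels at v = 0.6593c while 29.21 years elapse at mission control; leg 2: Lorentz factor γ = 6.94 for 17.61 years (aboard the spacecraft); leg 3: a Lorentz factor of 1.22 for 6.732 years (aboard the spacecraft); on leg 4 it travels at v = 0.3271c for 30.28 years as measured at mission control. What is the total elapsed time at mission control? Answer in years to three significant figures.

Leg 1: 29.21 years is already measured at mission control.
Leg 2: γ = 6.94; Δt_2 = 6.940 × 17.61 = 122.2 years.
Leg 3: γ = 1.22; Δt_3 = 1.220 × 6.732 = 8.213 years.
Leg 4: 30.28 years is already measured at mission control.
Total: 29.21 + 122.2 + 8.213 + 30.28 years.

Δt = 190 years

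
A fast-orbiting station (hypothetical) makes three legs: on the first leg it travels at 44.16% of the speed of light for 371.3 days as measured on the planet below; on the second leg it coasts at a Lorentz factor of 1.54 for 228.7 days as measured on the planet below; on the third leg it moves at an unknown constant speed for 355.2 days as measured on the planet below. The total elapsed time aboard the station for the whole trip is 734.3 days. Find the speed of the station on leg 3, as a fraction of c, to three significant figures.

β = 0.703

Leg 1: β = 0.4416; γ = 1/√(1 − 0.4416²) = 1/√0.8050 = 1.115; τ_1 = 371.3/1.115 = 333.1 days.
Leg 2: γ = 1.54; τ_2 = 228.7/1.540 = 148.5 days.
Leg 3: speed unknown; τ_3 = 355.2/γ_3.
Total proper time: 333.1 + 148.5 + τ_3 = 734.3, so τ_3 = 734.3 − 481.6 = 252.7 days.
γ_3 = 355.2/252.7 = 1.406; β = √(1 − 1/γ²) = √0.4940.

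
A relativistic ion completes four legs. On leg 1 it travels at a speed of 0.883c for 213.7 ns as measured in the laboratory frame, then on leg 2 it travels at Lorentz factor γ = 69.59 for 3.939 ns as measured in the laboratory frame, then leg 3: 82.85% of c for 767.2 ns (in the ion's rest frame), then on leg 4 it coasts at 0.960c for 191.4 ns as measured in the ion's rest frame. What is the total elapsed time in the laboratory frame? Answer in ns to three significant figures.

Leg 1: 213.7 ns is already measured in the laboratory frame.
Leg 2: 3.939 ns is already measured in the laboratory frame.
Leg 3: β = 0.8285; γ = 1/√(1 − 0.8285²) = 1/√0.3136 = 1.786; Δt_3 = 1.786 × 767.2 = 1370 ns.
Leg 4: γ = 1/√(1 − 0.960²) = 1/√0.07840 = 3.571; Δt_4 = 3.571 × 191.4 = 683.6 ns.
Total: 213.7 + 3.939 + 1370 + 683.6 ns.

Δt = 2270 ns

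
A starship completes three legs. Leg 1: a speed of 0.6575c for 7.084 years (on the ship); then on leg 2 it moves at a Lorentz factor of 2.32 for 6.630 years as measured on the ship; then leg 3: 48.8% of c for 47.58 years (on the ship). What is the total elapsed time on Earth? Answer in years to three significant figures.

Δt = 79.3 years

Leg 1: γ = 1/√(1 − 0.6575²) = 1/√0.5677 = 1.327; Δt_1 = 1.327 × 7.084 = 9.402 years.
Leg 2: γ = 2.32; Δt_2 = 2.320 × 6.630 = 15.38 years.
Leg 3: β = 0.488; γ = 1/√(1 − 0.488²) = 1/√0.7619 = 1.146; Δt_3 = 1.146 × 47.58 = 54.51 years.
Total: 9.402 + 15.38 + 54.51 years.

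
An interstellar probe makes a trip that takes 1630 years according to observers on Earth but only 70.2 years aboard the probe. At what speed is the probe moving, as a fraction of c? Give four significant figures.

The proper time is measured aboard the probe (both events occur at the probe's location); Δt is measured on Earth. γ = Δt/τ = 1630/70.2 = 23.22.
β = √(1 − 1/γ²) = √(1 − 0.001855) = √0.9981

β = 0.9991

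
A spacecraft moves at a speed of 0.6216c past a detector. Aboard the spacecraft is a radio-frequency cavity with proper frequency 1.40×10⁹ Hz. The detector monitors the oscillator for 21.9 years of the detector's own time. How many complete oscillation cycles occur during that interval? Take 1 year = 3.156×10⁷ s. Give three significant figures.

N = 7.58×10¹⁷

γ = 1/√(1 − 0.6216²) = 1/√0.6136 = 1.277
During 21.9 years of lab time, the oscillator's proper time advances by τ = Δt/γ = 21.9/1.277 = 17.16 years = 5.414×10⁸ s.
N = f × τ = 1.40×10⁹ × 5.414×10⁸ = 7.580×10¹⁷.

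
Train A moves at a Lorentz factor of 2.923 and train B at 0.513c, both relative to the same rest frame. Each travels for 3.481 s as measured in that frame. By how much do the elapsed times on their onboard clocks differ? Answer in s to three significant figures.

A: γ = 2.923; τ_A = 3.481/2.923 = 1.191 s.
B: γ = 1/√(1 − 0.513²) = 1/√0.7368 = 1.165; τ_B = 3.481/1.165 = 2.988 s.

|τ_A − τ_B| = 1.80 s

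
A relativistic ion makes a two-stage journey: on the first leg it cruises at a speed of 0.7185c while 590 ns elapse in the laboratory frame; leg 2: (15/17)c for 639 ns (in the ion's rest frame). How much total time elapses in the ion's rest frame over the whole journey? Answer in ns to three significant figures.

τ = 1050 ns

Leg 1: γ = 1/√(1 − 0.7185²) = 1/√0.4838 = 1.438; τ_1 = 590/1.438 = 410.4 ns.
Leg 2: 639 ns is already measured in the ion's rest frame.
Total: 410.4 + 639.0 ns.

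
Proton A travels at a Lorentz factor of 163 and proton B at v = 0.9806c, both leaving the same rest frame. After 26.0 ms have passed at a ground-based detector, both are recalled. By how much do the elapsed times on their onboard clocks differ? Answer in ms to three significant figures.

|τ_A − τ_B| = 4.94 ms

A: γ = 163; τ_A = 26.0/163.0 = 0.1595 ms.
B: γ = 1/√(1 − 0.9806²) = 1/√0.03842 = 5.102; τ_B = 26.0/5.102 = 5.097 ms.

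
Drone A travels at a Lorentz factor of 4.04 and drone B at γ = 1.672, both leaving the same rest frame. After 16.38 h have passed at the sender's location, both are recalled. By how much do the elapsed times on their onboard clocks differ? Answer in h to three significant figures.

|τ_A − τ_B| = 5.74 h

A: γ = 4.04; τ_A = 16.38/4.040 = 4.054 h.
B: γ = 1.672; τ_B = 16.38/1.672 = 9.797 h.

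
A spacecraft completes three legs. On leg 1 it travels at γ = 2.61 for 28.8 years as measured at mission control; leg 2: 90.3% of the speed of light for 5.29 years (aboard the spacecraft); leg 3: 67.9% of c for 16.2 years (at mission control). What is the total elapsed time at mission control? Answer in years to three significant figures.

Leg 1: 28.8 years is already measured at mission control.
Leg 2: β = 0.903; γ = 1/√(1 − 0.903²) = 1/√0.1846 = 2.328; Δt_2 = 2.328 × 5.29 = 12.31 years.
Leg 3: 16.2 years is already measured at mission control.
Total: 28.80 + 12.31 + 16.20 years.

Δt = 57.3 years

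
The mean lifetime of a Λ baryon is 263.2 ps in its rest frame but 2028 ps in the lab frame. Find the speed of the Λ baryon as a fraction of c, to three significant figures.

γ = Δt/τ₀ = 2028/263.2 = 7.705
β = √(1 − 1/γ²) = √(1 − 0.01684) = √0.9832

v = 0.992c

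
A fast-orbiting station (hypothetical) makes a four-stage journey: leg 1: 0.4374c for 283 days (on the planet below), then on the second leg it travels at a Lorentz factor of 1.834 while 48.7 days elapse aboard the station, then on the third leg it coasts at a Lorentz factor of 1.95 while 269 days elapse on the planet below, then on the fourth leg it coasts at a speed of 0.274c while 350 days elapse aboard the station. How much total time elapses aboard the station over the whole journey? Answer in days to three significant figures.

Leg 1: γ = 1/√(1 − 0.4374²) = 1/√0.8087 = 1.112; τ_1 = 283/1.112 = 254.5 days.
Leg 2: 48.7 days is already measured aboard the station.
Leg 3: γ = 1.95; τ_3 = 269/1.950 = 137.9 days.
Leg 4: 350 days is already measured aboard the station.
Total: 254.5 + 48.70 + 137.9 + 350.0 days.

τ = 791 days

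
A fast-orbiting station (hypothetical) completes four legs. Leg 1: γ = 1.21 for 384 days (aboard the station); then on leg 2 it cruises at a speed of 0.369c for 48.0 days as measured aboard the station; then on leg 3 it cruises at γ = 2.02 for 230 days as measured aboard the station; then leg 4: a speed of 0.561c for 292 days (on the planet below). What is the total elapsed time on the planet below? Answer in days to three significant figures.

Leg 1: γ = 1.21; Δt_1 = 1.210 × 384 = 464.6 days.
Leg 2: γ = 1/√(1 − 0.369²) = 1/√0.8638 = 1.076; Δt_2 = 1.076 × 48.0 = 51.64 days.
Leg 3: γ = 2.02; Δt_3 = 2.020 × 230 = 464.6 days.
Leg 4: 292 days is already measured on the planet below.
Total: 464.6 + 51.64 + 464.6 + 292.0 days.

Δt = 1270 days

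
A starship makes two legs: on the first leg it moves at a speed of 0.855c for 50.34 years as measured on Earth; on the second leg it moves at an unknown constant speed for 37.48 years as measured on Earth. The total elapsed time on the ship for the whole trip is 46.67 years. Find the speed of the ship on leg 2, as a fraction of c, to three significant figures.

Leg 1: γ = 1/√(1 − 0.855²) = 1/√0.2690 = 1.928; τ_1 = 50.34/1.928 = 26.11 years.
Leg 2: speed unknown; τ_2 = 37.48/γ_2.
Total proper time: 26.11 + τ_2 = 46.67, so τ_2 = 46.67 − 26.11 = 20.56 years.
γ_2 = 37.48/20.56 = 1.823; β = √(1 − 1/γ²) = √0.6990.

β = 0.836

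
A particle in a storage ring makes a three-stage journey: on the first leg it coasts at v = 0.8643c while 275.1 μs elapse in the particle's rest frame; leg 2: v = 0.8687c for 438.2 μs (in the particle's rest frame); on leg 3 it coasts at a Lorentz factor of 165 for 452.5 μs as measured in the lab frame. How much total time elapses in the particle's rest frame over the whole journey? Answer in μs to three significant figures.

Leg 1: 275.1 μs is already measured in the particle's rest frame.
Leg 2: 438.2 μs is already measured in the particle's rest frame.
Leg 3: γ = 165; τ_3 = 452.5/165.0 = 2.742 μs.
Total: 275.1 + 438.2 + 2.742 μs.

τ = 716 μs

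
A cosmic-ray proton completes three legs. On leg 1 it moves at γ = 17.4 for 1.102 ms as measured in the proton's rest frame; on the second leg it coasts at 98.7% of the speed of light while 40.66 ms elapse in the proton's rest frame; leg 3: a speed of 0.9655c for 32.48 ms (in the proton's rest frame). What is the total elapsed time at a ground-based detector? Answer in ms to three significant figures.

Δt = 397 ms

Leg 1: γ = 17.4; Δt_1 = 17.40 × 1.102 = 19.17 ms.
Leg 2: β = 0.987; γ = 1/√(1 − 0.987²) = 1/√0.02583 = 6.222; Δt_2 = 6.222 × 40.66 = 253.0 ms.
Leg 3: γ = 1/√(1 − 0.9655²) = 1/√0.06781 = 3.840; Δt_3 = 3.840 × 32.48 = 124.7 ms.
Total: 19.17 + 253.0 + 124.7 ms.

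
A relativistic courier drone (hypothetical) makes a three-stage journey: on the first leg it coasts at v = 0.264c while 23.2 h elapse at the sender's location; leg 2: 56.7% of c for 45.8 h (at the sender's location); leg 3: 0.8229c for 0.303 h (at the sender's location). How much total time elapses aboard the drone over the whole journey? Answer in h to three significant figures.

Leg 1: γ = 1/√(1 − 0.264²) = 1/√0.9303 = 1.037; τ_1 = 23.2/1.037 = 22.38 h.
Leg 2: β = 0.567; γ = 1/√(1 − 0.567²) = 1/√0.6785 = 1.214; τ_2 = 45.8/1.214 = 37.73 h.
Leg 3: γ = 1/√(1 − 0.8229²) = 1/√0.3228 = 1.760; τ_3 = 0.303/1.760 = 0.1722 h.
Total: 22.38 + 37.73 + 0.1722 h.

τ = 60.3 h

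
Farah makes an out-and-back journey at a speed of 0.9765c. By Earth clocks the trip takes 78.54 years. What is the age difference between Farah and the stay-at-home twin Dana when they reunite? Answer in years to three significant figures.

γ = 1/√(1 − 0.9765²) = 1/√0.04645 = 4.640
Farah's elapsed proper time: τ = 78.54/4.640 = 16.93 years.
Age gap = Δt − τ = 78.54 − 16.93 years.

Δt − τ = 61.6 years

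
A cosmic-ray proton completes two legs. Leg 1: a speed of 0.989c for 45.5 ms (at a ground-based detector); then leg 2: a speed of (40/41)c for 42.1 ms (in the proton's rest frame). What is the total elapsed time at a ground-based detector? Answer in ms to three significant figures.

Leg 1: 45.5 ms is already measured at a ground-based detector.
Leg 2: γ = 1/√(1 − (40/41)²) = 41/9 ≈ 4.556; Δt_2 = 4.556 × 42.1 = 191.8 ms.
Total: 45.50 + 191.8 ms.

Δt = 237 ms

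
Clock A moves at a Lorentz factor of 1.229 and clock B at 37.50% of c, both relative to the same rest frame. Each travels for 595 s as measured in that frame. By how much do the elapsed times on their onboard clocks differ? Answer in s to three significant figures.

A: γ = 1.229; τ_A = 595/1.229 = 484.1 s.
B: β = 0.3750; γ = 1/√(1 − 0.3750²) = 1/√0.8594 = 1.079; τ_B = 595/1.079 = 551.6 s.

|τ_A − τ_B| = 67.4 s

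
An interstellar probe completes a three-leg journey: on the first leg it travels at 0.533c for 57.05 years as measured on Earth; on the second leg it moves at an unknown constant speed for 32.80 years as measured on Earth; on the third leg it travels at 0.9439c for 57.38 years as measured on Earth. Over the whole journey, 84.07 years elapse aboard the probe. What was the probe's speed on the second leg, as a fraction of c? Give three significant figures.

β = 0.858

Leg 1: γ = 1/√(1 − 0.533²) = 1/√0.7159 = 1.182; τ_1 = 57.05/1.182 = 48.27 years.
Leg 2: speed unknown; τ_2 = 32.80/γ_2.
Leg 3: γ = 1/√(1 − 0.9439²) = 1/√0.1091 = 3.028; τ_3 = 57.38/3.028 = 18.95 years.
Total proper time: 48.27 + τ_2 + 18.95 = 84.07, so τ_2 = 84.07 − 67.22 = 16.85 years.
γ_2 = 32.80/16.85 = 1.947; β = √(1 − 1/γ²) = √0.7361.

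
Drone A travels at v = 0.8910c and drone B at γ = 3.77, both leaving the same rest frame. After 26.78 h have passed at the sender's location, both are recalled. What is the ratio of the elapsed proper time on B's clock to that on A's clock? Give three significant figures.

A: γ = 1/√(1 − 0.8910²) = 1/√0.2061 = 2.203. B: γ = 3.77.
τ_A/τ_B = γ_B/γ_A = 3.770/2.203 = 1.712, so τ_B/τ_A = 0.5843.

τ_B/τ_A = 0.584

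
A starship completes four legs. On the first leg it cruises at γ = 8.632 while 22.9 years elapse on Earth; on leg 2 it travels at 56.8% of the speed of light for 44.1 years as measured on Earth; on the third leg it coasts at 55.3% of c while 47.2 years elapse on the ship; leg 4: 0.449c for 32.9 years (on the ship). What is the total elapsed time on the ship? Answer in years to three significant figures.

τ = 119 years

Leg 1: γ = 8.632; τ_1 = 22.9/8.632 = 2.653 years.
Leg 2: β = 0.568; γ = 1/√(1 − 0.568²) = 1/√0.6774 = 1.215; τ_2 = 44.1/1.215 = 36.30 years.
Leg 3: 47.2 years is already measured on the ship.
Leg 4: 32.9 years is already measured on the ship.
Total: 2.653 + 36.30 + 47.20 + 32.90 years.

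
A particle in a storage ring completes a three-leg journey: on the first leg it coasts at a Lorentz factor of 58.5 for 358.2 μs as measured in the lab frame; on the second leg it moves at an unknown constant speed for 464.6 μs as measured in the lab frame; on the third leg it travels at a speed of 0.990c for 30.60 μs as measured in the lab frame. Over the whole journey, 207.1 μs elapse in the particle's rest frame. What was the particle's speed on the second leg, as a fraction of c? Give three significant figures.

β = 0.906

Leg 1: γ = 58.5; τ_1 = 358.2/58.50 = 6.123 μs.
Leg 2: speed unknown; τ_2 = 464.6/γ_2.
Leg 3: γ = 1/√(1 − 0.990²) = 1/√0.01990 = 7.089; τ_3 = 30.60/7.089 = 4.317 μs.
Total proper time: 6.123 + τ_2 + 4.317 = 207.1, so τ_2 = 207.1 − 10.44 = 196.7 μs.
γ_2 = 464.6/196.7 = 2.362; β = √(1 − 1/γ²) = √0.8208.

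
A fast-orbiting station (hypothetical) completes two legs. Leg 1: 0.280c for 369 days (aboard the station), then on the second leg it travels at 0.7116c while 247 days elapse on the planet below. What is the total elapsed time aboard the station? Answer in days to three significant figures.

τ = 543 days

Leg 1: 369 days is already measured aboard the station.
Leg 2: γ = 1/√(1 − 0.7116²) = 1/√0.4936 = 1.423; τ_2 = 247/1.423 = 173.5 days.
Total: 369.0 + 173.5 days.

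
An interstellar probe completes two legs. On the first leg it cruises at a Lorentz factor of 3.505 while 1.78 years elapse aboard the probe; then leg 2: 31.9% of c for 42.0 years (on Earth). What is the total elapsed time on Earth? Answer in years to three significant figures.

Δt = 48.2 years

Leg 1: γ = 3.505; Δt_1 = 3.505 × 1.78 = 6.239 years.
Leg 2: 42.0 years is already measured on Earth.
Total: 6.239 + 42.00 years.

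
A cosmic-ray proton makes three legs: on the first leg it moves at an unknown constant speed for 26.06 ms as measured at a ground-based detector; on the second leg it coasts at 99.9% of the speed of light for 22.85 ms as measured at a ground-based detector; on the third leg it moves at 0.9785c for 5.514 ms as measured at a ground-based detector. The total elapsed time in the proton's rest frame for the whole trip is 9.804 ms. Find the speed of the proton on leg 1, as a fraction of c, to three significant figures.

β = 0.956

Leg 1: speed unknown; τ_1 = 26.06/γ_1.
Leg 2: β = 0.999; γ = 1/√(1 − 0.999²) = 1/√0.001999 = 22.37; τ_2 = 22.85/22.37 = 1.022 ms.
Leg 3: γ = 1/√(1 − 0.9785²) = 1/√0.04254 = 4.849; τ_3 = 5.514/4.849 = 1.137 ms.
Total proper time: τ_1 + 1.022 + 1.137 = 9.804, so τ_1 = 9.804 − 2.159 = 7.645 ms.
γ_1 = 26.06/7.645 = 3.409; β = √(1 − 1/γ²) = √0.9139.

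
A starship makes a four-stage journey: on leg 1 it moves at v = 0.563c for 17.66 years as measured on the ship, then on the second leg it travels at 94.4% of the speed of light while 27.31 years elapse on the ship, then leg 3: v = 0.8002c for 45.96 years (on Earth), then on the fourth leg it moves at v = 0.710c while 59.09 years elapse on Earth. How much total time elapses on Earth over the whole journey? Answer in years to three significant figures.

Δt = 209 years

Leg 1: γ = 1/√(1 − 0.563²) = 1/√0.6830 = 1.210; Δt_1 = 1.210 × 17.66 = 21.37 years.
Leg 2: β = 0.944; γ = 1/√(1 − 0.944²) = 1/√0.1089 = 3.031; Δt_2 = 3.031 × 27.31 = 82.77 years.
Leg 3: 45.96 years is already measured on Earth.
Leg 4: 59.09 years is already measured on Earth.
Total: 21.37 + 82.77 + 45.96 + 59.09 years.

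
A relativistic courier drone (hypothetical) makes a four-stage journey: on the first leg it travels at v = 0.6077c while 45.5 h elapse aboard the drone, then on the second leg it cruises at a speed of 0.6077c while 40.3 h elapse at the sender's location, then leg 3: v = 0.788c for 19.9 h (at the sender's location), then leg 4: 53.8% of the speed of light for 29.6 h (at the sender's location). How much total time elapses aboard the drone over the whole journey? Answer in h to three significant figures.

Leg 1: 45.5 h is already measured aboard the drone.
Leg 2: γ = 1/√(1 − 0.6077²) = 1/√0.6307 = 1.259; τ_2 = 40.3/1.259 = 32.00 h.
Leg 3: γ = 1/√(1 − 0.788²) = 1/√0.3791 = 1.624; τ_3 = 19.9/1.624 = 12.25 h.
Leg 4: β = 0.538; γ = 1/√(1 − 0.538²) = 1/√0.7106 = 1.186; τ_4 = 29.6/1.186 = 24.95 h.
Total: 45.50 + 32.00 + 12.25 + 24.95 h.

τ = 115 h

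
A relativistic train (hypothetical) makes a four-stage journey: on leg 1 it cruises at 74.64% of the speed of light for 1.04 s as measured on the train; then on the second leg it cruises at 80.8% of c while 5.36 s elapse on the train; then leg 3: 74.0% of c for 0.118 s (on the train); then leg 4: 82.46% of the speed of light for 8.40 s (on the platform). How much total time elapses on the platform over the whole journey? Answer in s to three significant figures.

Leg 1: β = 0.7464; γ = 1/√(1 − 0.7464²) = 1/√0.4429 = 1.503; Δt_1 = 1.503 × 1.04 = 1.563 s.
Leg 2: β = 0.808; γ = 1/√(1 − 0.808²) = 1/√0.3471 = 1.697; Δt_2 = 1.697 × 5.36 = 9.097 s.
Leg 3: β = 0.740; γ = 1/√(1 − 0.740²) = 1/√0.4524 = 1.487; Δt_3 = 1.487 × 0.118 = 0.1754 s.
Leg 4: 8.40 s is already measured on the platform.
Total: 1.563 + 9.097 + 0.1754 + 8.400 s.

Δt = 19.2 s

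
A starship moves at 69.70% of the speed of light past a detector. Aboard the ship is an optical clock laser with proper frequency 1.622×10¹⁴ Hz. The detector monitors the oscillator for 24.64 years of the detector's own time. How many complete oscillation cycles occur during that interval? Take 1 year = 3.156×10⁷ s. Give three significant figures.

N = 9.04×10²²

β = 0.6970; γ = 1/√(1 − 0.6970²) = 1/√0.5142 = 1.395
During 24.64 years of lab time, the oscillator's proper time advances by τ = Δt/γ = 24.64/1.395 = 17.67 years = 5.576×10⁸ s.
N = f × τ = 1.622×10¹⁴ × 5.576×10⁸ = 9.045×10²².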